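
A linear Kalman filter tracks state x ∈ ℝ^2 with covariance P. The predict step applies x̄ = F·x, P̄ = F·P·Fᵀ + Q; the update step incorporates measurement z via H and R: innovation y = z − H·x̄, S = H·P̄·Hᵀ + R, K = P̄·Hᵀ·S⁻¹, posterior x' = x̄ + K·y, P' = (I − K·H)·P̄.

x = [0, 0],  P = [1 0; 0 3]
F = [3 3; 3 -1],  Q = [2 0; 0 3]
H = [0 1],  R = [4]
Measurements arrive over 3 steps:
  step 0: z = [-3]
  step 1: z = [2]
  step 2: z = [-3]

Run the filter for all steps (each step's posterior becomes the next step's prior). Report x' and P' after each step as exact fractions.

step 0: x' = [0, -45/19], P' = [38 0; 0 60/19]
step 1: x' = [-49869/6691, 13410/6691], P' = [390968/6691 25272/6691; 25272/6691 26460/6691]
step 2: x' = [20476557/3440377, -10892907/3440377], P' = [245257454/3440377 14363856/3440377; 14363856/3440377 13654452/3440377]

step 0: x̄ = F·x = [0, 0]
step 0: P̄ = F·P·Fᵀ + Q = [38 0; 0 15]
step 0: y = z − H·x̄ = [-3]
step 0: S = H·P̄·Hᵀ + R = [19]
step 0: K = P̄·Hᵀ·S⁻¹ = [0; 15/19]
step 0: x' = x̄ + K·y = [0, -45/19]
step 0: P' = (I − K·H)·P̄ = [38 0; 0 60/19]
step 1: x̄ = F·x = [-135/19, 45/19]
step 1: P̄ = F·P·Fᵀ + Q = [7076/19 6318/19; 6318/19 6615/19]
step 1: y = z − H·x̄ = [-7/19]
step 1: S = H·P̄·Hᵀ + R = [6691/19]
step 1: K = P̄·Hᵀ·S⁻¹ = [6318/6691; 6615/6691]
step 1: x' = x̄ + K·y = [-49869/6691, 13410/6691]
step 1: P' = (I − K·H)·P̄ = [390968/6691 25272/6691; 25272/6691 26460/6691]
step 2: x̄ = F·x = [-109377/6691, -163017/6691]
step 2: P̄ = F·P·Fᵀ + Q = [4225130/6691 3590964/6691; 3590964/6691 3413613/6691]
step 2: y = z − H·x̄ = [142944/6691]
step 2: S = H·P̄·Hᵀ + R = [3440377/6691]
step 2: K = P̄·Hᵀ·S⁻¹ = [3590964/3440377; 3413613/3440377]
step 2: x' = x̄ + K·y = [20476557/3440377, -10892907/3440377]
step 2: P' = (I − K·H)·P̄ = [245257454/3440377 14363856/3440377; 14363856/3440377 13654452/3440377]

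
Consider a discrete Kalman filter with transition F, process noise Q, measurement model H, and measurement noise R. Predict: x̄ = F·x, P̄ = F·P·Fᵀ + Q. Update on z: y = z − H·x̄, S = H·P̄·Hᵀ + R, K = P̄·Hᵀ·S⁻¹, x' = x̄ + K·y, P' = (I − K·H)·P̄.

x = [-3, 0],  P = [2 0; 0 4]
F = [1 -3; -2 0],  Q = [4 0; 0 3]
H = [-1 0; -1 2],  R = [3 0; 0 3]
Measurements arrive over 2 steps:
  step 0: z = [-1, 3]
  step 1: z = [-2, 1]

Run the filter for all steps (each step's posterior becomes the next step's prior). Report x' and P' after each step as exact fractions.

step 0: x̄ = F·x = [-3, 6]
step 0: P̄ = F·P·Fᵀ + Q = [42 -4; -4 11]
step 0: y = z − H·x̄ = [-4, -12]
step 0: S = H·P̄·Hᵀ + R = [45 50; 50 105]
step 0: K = P̄·Hᵀ·S⁻¹ = [-382/445 -6/89; -176/445 194/445]
step 0: x' = x̄ + K·y = [553/445, 1046/445]
step 0: P' = (I − K·H)·P̄ = [1146/445 528/445; 528/445 111/89]
step 1: x̄ = F·x = [-517/89, -1106/445]
step 1: P̄ = F·P·Fᵀ + Q = [4753/445 876/445; 876/445 5919/445]
step 1: y = z − H·x̄ = [-695/89, 72/445]
step 1: S = H·P̄·Hᵀ + R = [6088/445 3001/445; 3001/445 5252/89]
step 1: K = P̄·Hᵀ·S⁻¹ = [-433737/565037 -15005/565037; -209366/565037 259796/565037]
step 1: x' = x̄ + K·y = [102326/565037, 272632/565037]
step 1: P' = (I − K·H)·P̄ = [1301211/565037 628098/565037; 628098/565037 703743/565037]

step 0: x' = [553/445, 1046/445], P' = [1146/445 528/445; 528/445 111/89]
step 1: x' = [102326/565037, 272632/565037], P' = [1301211/565037 628098/565037; 628098/565037 703743/565037]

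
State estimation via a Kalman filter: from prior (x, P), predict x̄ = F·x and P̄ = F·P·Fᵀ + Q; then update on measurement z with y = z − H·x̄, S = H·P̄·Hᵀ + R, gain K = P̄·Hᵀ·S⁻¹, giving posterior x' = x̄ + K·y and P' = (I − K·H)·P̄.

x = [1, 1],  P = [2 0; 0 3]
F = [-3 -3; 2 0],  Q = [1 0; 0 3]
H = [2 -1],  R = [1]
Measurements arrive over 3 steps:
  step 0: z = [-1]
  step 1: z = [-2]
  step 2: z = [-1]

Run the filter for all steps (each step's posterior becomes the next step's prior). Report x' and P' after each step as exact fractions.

step 0: x' = [-28/61, 33/244], P' = [102/61 178/61; 178/61 1459/244]
step 1: x' = [-44576/37235, -29957/74470], P' = [33529/37235 100893/74470; 100893/74470 104844/37235]
step 2: x' = [-5194071/5530492, -5099507/5530492], P' = [9834909/11060984 14784707/11060984; 14784707/11060984 30822941/11060984]

step 0: x̄ = F·x = [-6, 2]
step 0: P̄ = F·P·Fᵀ + Q = [46 -12; -12 11]
step 0: y = z − H·x̄ = [13]
step 0: S = H·P̄·Hᵀ + R = [244]
step 0: K = P̄·Hᵀ·S⁻¹ = [26/61; -35/244]
step 0: x' = x̄ + K·y = [-28/61, 33/244]
step 0: P' = (I − K·H)·P̄ = [102/61 178/61; 178/61 1459/244]
step 1: x̄ = F·x = [237/244, -56/61]
step 1: P̄ = F·P·Fᵀ + Q = [29863/244 -1680/61; -1680/61 591/61]
step 1: y = z − H·x̄ = [-593/122]
step 1: S = H·P̄·Hᵀ + R = [37235/61]
step 1: K = P̄·Hᵀ·S⁻¹ = [33223/74470; -3951/37235]
step 1: x' = x̄ + K·y = [-44576/37235, -29957/74470]
step 1: P' = (I − K·H)·P̄ = [33529/37235 100893/74470; 100893/74470 104844/37235]
step 2: x̄ = F·x = [357327/74470, -89152/37235]
step 2: P̄ = F·P·Fᵀ + Q = [2190629/37235 -503853/37235; -503853/37235 245821/37235]
step 2: y = z − H·x̄ = [-43974/3385]
step 2: S = H·P̄·Hᵀ + R = [1005544/3385]
step 2: K = P̄·Hᵀ·S⁻¹ = [444101/1005544; -113957/1005544]
step 2: x' = x̄ + K·y = [-5194071/5530492, -5099507/5530492]
step 2: P' = (I − K·H)·P̄ = [9834909/11060984 14784707/11060984; 14784707/11060984 30822941/11060984]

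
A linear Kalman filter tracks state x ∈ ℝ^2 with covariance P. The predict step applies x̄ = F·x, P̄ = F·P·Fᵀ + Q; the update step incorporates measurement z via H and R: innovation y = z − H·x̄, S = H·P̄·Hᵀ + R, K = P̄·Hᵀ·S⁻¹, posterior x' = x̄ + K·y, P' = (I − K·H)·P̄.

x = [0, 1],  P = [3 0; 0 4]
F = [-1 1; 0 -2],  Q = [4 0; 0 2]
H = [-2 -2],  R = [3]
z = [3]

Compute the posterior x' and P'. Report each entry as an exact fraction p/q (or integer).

x' = [49/55, -26/11]
P' = [569/55 -112/11; -112/11 118/11]

x̄ = F·x = [1, -2]
P̄ = F·P·Fᵀ + Q = [11 -8; -8 18]
y = z − H·x̄ = [1]
S = H·P̄·Hᵀ + R = [55]
K = P̄·Hᵀ·S⁻¹ = [-6/55; -4/11]
x' = x̄ + K·y = [49/55, -26/11]
P' = (I − K·H)·P̄ = [569/55 -112/11; -112/11 118/11]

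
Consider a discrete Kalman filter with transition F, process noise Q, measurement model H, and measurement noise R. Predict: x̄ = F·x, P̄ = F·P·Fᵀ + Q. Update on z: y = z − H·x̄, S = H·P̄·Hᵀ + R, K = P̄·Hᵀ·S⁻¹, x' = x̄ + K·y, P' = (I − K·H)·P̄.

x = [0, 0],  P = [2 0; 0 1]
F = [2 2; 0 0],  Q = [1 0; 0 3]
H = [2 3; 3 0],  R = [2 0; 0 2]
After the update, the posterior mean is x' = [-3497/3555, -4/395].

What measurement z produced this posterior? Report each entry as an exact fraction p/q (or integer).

z = [-2, -3]

x̄ = F·x = [0, 0]
P̄ = F·P·Fᵀ + Q = [13 0; 0 3]
S = H·P̄·Hᵀ + R = [81 78; 78 119]
K = P̄·Hᵀ·S⁻¹ = [52/3555 377/1185; 119/395 -78/395]
x' − x̄ = [-3497/3555, -4/395] = K·y
y = (KᵀK)⁻¹·Kᵀ·(x' − x̄) = [-2, -3]
z = y + H·x̄ = [-2, -3] + [0, 0] = [-2, -3]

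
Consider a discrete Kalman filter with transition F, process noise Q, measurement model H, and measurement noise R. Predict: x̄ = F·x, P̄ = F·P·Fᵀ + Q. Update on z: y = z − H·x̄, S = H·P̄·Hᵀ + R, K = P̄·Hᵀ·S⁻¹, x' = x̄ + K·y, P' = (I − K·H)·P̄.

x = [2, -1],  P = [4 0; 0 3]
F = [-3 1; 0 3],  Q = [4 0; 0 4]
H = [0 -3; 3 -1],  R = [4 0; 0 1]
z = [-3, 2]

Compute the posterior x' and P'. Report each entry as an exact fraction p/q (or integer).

x̄ = F·x = [-7, -3]
P̄ = F·P·Fᵀ + Q = [43 9; 9 31]
y = z − H·x̄ = [-12, 20]
S = H·P̄·Hᵀ + R = [283 12; 12 365]
K = P̄·Hᵀ·S⁻¹ = [-11295/103151 34284/103151; -33897/103151 -16/103151]
x' = x̄ + K·y = [99163/103151, 96991/103151]
P' = (I − K·H)·P̄ = [16448/103151 15060/103151; 15060/103151 45196/103151]

x' = [99163/103151, 96991/103151]
P' = [16448/103151 15060/103151; 15060/103151 45196/103151]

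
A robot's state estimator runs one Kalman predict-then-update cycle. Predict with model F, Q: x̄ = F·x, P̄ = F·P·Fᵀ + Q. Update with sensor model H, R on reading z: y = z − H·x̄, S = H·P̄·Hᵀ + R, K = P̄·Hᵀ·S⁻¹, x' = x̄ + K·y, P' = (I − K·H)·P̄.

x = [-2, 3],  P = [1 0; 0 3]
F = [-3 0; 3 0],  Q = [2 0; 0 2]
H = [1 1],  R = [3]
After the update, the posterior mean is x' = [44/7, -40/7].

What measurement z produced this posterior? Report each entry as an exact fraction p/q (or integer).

x̄ = F·x = [6, -6]
P̄ = F·P·Fᵀ + Q = [11 -9; -9 11]
S = H·P̄·Hᵀ + R = [7]
K = P̄·Hᵀ·S⁻¹ = [2/7; 2/7]
x' − x̄ = [2/7, 2/7] = K·y
y = (KᵀK)⁻¹·Kᵀ·(x' − x̄) = [1]
z = y + H·x̄ = [1] + [0] = [1]

z = [1]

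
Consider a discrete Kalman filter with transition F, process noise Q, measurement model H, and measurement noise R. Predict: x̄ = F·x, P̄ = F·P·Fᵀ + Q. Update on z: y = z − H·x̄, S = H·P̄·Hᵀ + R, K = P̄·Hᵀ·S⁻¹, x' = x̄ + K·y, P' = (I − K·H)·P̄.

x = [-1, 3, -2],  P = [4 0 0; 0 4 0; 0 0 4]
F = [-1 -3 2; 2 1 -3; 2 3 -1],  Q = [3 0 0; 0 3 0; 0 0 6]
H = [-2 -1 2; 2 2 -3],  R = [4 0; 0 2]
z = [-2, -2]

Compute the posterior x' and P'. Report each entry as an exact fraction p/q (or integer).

x̄ = F·x = [-12, 7, 9]
P̄ = F·P·Fᵀ + Q = [59 -44 -52; -44 59 40; -52 40 62]
y = z − H·x̄ = [-37, 35]
S = H·P̄·Hᵀ + R = [627 -702; -702 824]
K = P̄·Hᵀ·S⁻¹ = [-4025/5961 -1389/3974; 6659/5961 1674/1987; 1873/5961 51/3974]
x' = x̄ + K·y = [8941/11922, -28886/5961, -25949/11922]
P' = (I − K·H)·P̄ = [22780/5961 -11074/5961 9193/5961; -11074/5961 77848/5961 41168/5961; 9193/5961 41168/5961 33523/5961]

x' = [8941/11922, -28886/5961, -25949/11922]
P' = [22780/5961 -11074/5961 9193/5961; -11074/5961 77848/5961 41168/5961; 9193/5961 41168/5961 33523/5961]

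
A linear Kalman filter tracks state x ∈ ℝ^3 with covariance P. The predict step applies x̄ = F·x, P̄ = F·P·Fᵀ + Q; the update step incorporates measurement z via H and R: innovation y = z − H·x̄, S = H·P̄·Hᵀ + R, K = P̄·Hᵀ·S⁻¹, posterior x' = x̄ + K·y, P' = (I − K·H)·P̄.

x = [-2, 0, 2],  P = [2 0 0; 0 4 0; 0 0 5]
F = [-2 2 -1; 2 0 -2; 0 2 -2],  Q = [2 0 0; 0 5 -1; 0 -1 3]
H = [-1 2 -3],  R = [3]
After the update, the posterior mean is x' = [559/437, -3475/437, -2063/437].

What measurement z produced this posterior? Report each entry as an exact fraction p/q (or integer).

z = [-3]

x̄ = F·x = [2, -8, -4]
P̄ = F·P·Fᵀ + Q = [31 2 26; 2 33 19; 26 19 39]
S = H·P̄·Hᵀ + R = [437]
K = P̄·Hᵀ·S⁻¹ = [-105/437; 7/437; -105/437]
x' − x̄ = [-315/437, 21/437, -315/437] = K·y
y = (KᵀK)⁻¹·Kᵀ·(x' − x̄) = [3]
z = y + H·x̄ = [3] + [-6] = [-3]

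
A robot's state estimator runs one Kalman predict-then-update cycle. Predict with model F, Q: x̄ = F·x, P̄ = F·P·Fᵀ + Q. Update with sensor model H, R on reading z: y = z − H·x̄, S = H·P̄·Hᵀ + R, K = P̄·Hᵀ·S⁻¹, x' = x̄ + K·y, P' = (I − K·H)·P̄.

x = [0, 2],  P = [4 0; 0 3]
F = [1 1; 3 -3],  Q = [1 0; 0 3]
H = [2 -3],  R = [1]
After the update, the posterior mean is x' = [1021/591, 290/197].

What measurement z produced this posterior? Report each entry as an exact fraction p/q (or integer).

z = [-1]

x̄ = F·x = [2, -6]
P̄ = F·P·Fᵀ + Q = [8 3; 3 66]
S = H·P̄·Hᵀ + R = [591]
K = P̄·Hᵀ·S⁻¹ = [7/591; -64/197]
x' − x̄ = [-161/591, 1472/197] = K·y
y = (KᵀK)⁻¹·Kᵀ·(x' − x̄) = [-23]
z = y + H·x̄ = [-23] + [22] = [-1]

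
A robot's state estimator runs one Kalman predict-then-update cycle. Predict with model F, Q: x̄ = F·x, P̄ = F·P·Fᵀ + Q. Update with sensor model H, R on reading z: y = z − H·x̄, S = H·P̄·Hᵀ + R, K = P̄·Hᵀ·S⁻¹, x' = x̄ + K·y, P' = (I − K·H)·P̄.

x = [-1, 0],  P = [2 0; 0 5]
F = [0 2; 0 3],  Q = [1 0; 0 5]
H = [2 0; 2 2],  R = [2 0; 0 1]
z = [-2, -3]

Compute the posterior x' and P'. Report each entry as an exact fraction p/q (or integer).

x̄ = F·x = [0, 0]
P̄ = F·P·Fᵀ + Q = [21 30; 30 50]
y = z − H·x̄ = [-2, -3]
S = H·P̄·Hᵀ + R = [86 204; 204 525]
K = P̄·Hᵀ·S⁻¹ = [207/589 34/589; -10/31 40/93]
x' = x̄ + K·y = [-516/589, -20/31]
P' = (I − K·H)·P̄ = [207/589 -10/31; -10/31 50/93]

x' = [-516/589, -20/31]
P' = [207/589 -10/31; -10/31 50/93]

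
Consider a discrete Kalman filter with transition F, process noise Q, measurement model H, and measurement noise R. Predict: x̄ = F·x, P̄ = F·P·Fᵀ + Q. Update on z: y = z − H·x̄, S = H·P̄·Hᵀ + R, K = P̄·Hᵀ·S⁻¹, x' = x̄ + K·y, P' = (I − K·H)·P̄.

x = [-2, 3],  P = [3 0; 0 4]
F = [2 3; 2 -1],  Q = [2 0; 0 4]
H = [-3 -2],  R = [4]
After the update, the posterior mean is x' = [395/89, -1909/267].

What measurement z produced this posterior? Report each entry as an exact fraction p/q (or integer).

x̄ = F·x = [5, -7]
P̄ = F·P·Fᵀ + Q = [50 0; 0 20]
S = H·P̄·Hᵀ + R = [534]
K = P̄·Hᵀ·S⁻¹ = [-25/89; -20/267]
x' − x̄ = [-50/89, -40/267] = K·y
y = (KᵀK)⁻¹·Kᵀ·(x' − x̄) = [2]
z = y + H·x̄ = [2] + [-1] = [1]

z = [1]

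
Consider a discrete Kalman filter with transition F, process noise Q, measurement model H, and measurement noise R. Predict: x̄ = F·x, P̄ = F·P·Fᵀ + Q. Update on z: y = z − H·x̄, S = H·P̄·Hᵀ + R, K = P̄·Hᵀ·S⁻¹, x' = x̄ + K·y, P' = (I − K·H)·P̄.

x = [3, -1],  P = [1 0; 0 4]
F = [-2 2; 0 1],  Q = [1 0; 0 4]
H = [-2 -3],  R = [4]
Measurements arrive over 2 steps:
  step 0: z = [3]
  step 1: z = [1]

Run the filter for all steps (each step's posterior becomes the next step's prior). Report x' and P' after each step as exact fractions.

step 0: x' = [-31/8, 3/2], P' = [255/64 -37/16; -37/16 7/4]
step 1: x' = [55/34, -420/323], P' = [373/68 -109/34; -109/34 735/323]

step 0: x̄ = F·x = [-8, -1]
step 0: P̄ = F·P·Fᵀ + Q = [21 8; 8 8]
step 0: y = z − H·x̄ = [-16]
step 0: S = H·P̄·Hᵀ + R = [256]
step 0: K = P̄·Hᵀ·S⁻¹ = [-33/128; -5/32]
step 0: x' = x̄ + K·y = [-31/8, 3/2]
step 0: P' = (I − K·H)·P̄ = [255/64 -37/16; -37/16 7/4]
step 1: x̄ = F·x = [43/4, 3/2]
step 1: P̄ = F·P·Fᵀ + Q = [679/16 65/8; 65/8 23/4]
step 1: y = z − H·x̄ = [27]
step 1: S = H·P̄·Hᵀ + R = [323]
step 1: K = P̄·Hᵀ·S⁻¹ = [-23/68; -67/646]
step 1: x' = x̄ + K·y = [55/34, -420/323]
step 1: P' = (I − K·H)·P̄ = [373/68 -109/34; -109/34 735/323]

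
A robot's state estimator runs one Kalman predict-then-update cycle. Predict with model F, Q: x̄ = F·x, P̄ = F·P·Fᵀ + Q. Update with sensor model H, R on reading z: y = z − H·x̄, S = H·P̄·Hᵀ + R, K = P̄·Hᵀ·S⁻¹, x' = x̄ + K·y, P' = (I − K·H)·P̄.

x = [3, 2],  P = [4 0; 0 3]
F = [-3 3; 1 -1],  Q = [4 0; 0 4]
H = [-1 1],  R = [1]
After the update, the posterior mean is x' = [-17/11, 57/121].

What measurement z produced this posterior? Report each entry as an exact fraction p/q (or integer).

x̄ = F·x = [-3, 1]
P̄ = F·P·Fᵀ + Q = [67 -21; -21 11]
S = H·P̄·Hᵀ + R = [121]
K = P̄·Hᵀ·S⁻¹ = [-8/11; 32/121]
x' − x̄ = [16/11, -64/121] = K·y
y = (KᵀK)⁻¹·Kᵀ·(x' − x̄) = [-2]
z = y + H·x̄ = [-2] + [4] = [2]

z = [2]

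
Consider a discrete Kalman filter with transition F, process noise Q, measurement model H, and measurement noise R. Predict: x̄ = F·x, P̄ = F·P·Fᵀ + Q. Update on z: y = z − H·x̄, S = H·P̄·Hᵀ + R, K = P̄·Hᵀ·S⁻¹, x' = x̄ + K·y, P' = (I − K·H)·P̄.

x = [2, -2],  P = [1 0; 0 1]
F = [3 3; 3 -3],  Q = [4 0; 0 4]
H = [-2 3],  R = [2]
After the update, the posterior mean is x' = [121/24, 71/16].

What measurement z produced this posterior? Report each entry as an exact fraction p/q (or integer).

x̄ = F·x = [0, 12]
P̄ = F·P·Fᵀ + Q = [22 0; 0 22]
S = H·P̄·Hᵀ + R = [288]
K = P̄·Hᵀ·S⁻¹ = [-11/72; 11/48]
x' − x̄ = [121/24, -121/16] = K·y
y = (KᵀK)⁻¹·Kᵀ·(x' − x̄) = [-33]
z = y + H·x̄ = [-33] + [36] = [3]

z = [3]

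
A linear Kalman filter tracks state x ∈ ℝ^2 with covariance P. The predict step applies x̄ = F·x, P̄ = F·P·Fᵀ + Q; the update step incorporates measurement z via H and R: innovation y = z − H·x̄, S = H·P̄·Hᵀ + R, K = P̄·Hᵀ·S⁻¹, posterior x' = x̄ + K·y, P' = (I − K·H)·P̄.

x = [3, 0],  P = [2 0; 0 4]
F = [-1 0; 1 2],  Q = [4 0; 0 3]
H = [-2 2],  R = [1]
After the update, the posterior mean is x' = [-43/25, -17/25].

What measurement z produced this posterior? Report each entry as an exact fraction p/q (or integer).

x̄ = F·x = [-3, 3]
P̄ = F·P·Fᵀ + Q = [6 -2; -2 21]
S = H·P̄·Hᵀ + R = [125]
K = P̄·Hᵀ·S⁻¹ = [-16/125; 46/125]
x' − x̄ = [32/25, -92/25] = K·y
y = (KᵀK)⁻¹·Kᵀ·(x' − x̄) = [-10]
z = y + H·x̄ = [-10] + [12] = [2]

z = [2]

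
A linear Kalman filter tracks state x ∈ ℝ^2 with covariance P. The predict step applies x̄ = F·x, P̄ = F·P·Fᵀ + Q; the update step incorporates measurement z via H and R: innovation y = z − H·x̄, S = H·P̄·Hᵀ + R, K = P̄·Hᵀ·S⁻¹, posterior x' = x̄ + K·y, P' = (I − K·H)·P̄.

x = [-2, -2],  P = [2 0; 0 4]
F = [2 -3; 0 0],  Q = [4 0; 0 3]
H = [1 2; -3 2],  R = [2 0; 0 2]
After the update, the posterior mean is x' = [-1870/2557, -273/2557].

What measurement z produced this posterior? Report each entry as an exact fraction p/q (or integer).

x̄ = F·x = [2, 0]
P̄ = F·P·Fᵀ + Q = [48 0; 0 3]
S = H·P̄·Hᵀ + R = [62 -132; -132 446]
K = P̄·Hᵀ·S⁻¹ = [600/2557 -648/2557; 867/2557 291/2557]
x' − x̄ = [-6984/2557, -273/2557] = K·y
y = (KᵀK)⁻¹·Kᵀ·(x' − x̄) = [-3, 8]
z = y + H·x̄ = [-3, 8] + [2, -6] = [-1, 2]

z = [-1, 2]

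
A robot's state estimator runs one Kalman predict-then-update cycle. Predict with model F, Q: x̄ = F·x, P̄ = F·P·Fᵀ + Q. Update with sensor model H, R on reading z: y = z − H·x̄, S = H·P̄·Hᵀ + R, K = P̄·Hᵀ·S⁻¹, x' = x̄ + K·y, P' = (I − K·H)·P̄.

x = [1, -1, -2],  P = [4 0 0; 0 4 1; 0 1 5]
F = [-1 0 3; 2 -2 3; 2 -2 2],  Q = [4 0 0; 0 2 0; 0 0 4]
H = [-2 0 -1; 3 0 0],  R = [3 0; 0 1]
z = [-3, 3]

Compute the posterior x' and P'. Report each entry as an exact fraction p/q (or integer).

x̄ = F·x = [-7, -2, 0]
P̄ = F·P·Fᵀ + Q = [53 31 16; 31 67 52; 16 52 48]
y = z − H·x̄ = [-17, 24]
S = H·P̄·Hᵀ + R = [327 -366; -366 478]
K = P̄·Hᵀ·S⁻¹ = [-61/11175 2447/7450; -3409/3725 -3771/7450; -10336/11175 -2264/3725]
x' = x̄ + K·y = [10904/11175, 5251/3725, 12704/11175]
P' = (I − K·H)·P̄ = [2447/22350 -1257/7450 -2264/11175; -1257/7450 72601/7450 11484/3725; -2264/11175 11484/3725 35536/11175]

x' = [10904/11175, 5251/3725, 12704/11175]
P' = [2447/22350 -1257/7450 -2264/11175; -1257/7450 72601/7450 11484/3725; -2264/11175 11484/3725 35536/11175]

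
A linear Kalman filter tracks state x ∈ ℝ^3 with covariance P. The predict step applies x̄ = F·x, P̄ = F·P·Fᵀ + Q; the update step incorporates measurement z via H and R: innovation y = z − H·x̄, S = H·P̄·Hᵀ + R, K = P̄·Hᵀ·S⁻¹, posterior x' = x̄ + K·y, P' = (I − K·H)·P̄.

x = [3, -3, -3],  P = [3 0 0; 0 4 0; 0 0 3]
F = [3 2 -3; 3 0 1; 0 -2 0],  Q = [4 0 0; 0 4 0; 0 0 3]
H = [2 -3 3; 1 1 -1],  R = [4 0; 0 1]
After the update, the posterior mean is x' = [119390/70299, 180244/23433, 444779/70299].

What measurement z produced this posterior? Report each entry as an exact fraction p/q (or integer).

z = [-1, 3]

x̄ = F·x = [12, 6, 6]
P̄ = F·P·Fᵀ + Q = [74 18 -16; 18 34 0; -16 0 19]
S = H·P̄·Hᵀ + R = [369 -45; -45 196]
K = P̄·Hᵀ·S⁻¹ = [13876/70299 4658/7811; -3532/23433 1802/7811; 3325/70299 -1310/7811]
x' − x̄ = [-724198/70299, 39646/23433, 22985/70299] = K·y
y = (KᵀK)⁻¹·Kᵀ·(x' − x̄) = [-25, -9]
z = y + H·x̄ = [-25, -9] + [24, 12] = [-1, 3]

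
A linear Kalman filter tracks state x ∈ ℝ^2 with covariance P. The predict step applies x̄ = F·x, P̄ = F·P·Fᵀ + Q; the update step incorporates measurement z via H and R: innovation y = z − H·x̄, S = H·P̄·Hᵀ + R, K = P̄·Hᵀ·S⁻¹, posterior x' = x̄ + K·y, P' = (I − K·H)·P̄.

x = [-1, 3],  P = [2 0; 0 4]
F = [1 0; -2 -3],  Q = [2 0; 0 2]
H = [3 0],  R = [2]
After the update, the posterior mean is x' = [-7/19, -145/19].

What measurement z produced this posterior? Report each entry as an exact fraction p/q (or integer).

x̄ = F·x = [-1, -7]
P̄ = F·P·Fᵀ + Q = [4 -4; -4 46]
S = H·P̄·Hᵀ + R = [38]
K = P̄·Hᵀ·S⁻¹ = [6/19; -6/19]
x' − x̄ = [12/19, -12/19] = K·y
y = (KᵀK)⁻¹·Kᵀ·(x' − x̄) = [2]
z = y + H·x̄ = [2] + [-3] = [-1]

z = [-1]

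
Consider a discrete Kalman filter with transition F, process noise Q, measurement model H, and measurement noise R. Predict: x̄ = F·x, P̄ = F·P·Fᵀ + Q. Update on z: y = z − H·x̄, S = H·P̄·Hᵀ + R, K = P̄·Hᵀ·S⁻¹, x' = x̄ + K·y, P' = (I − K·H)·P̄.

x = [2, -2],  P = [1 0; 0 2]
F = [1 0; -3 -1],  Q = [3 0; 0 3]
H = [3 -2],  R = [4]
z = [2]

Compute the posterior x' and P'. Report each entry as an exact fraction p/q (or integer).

x' = [4/11, -7/11]
P' = [17/11 45/22; 45/22 479/132]

x̄ = F·x = [2, -4]
P̄ = F·P·Fᵀ + Q = [4 -3; -3 14]
y = z − H·x̄ = [-12]
S = H·P̄·Hᵀ + R = [132]
K = P̄·Hᵀ·S⁻¹ = [3/22; -37/132]
x' = x̄ + K·y = [4/11, -7/11]
P' = (I − K·H)·P̄ = [17/11 45/22; 45/22 479/132]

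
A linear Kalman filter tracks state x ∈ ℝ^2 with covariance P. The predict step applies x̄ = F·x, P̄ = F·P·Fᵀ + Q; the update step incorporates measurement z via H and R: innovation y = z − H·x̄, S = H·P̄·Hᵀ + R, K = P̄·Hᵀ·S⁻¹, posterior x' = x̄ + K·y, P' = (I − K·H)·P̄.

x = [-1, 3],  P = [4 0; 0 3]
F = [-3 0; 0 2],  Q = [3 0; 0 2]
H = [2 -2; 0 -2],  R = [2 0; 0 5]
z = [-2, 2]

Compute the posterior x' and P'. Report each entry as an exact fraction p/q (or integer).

x' = [-687/551, -166/551]
P' = [871/551 1820/1653; 1820/1653 5530/4959]

x̄ = F·x = [3, 6]
P̄ = F·P·Fᵀ + Q = [39 0; 0 14]
y = z − H·x̄ = [4, 14]
S = H·P̄·Hᵀ + R = [214 56; 56 61]
K = P̄·Hᵀ·S⁻¹ = [793/1653 -728/1653; -70/4959 -2212/4959]
x' = x̄ + K·y = [-687/551, -166/551]
P' = (I − K·H)·P̄ = [871/551 1820/1653; 1820/1653 5530/4959]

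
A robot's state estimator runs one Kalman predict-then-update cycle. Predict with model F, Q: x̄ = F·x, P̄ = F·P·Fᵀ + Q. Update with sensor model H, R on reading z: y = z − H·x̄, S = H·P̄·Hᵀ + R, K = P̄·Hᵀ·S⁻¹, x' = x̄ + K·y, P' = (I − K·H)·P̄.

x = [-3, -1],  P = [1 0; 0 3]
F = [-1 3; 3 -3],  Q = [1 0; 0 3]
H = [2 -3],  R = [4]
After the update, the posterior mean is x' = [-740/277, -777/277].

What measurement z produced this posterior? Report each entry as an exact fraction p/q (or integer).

z = [3]

x̄ = F·x = [0, -6]
P̄ = F·P·Fᵀ + Q = [29 -30; -30 39]
S = H·P̄·Hᵀ + R = [831]
K = P̄·Hᵀ·S⁻¹ = [148/831; -59/277]
x' − x̄ = [-740/277, 885/277] = K·y
y = (KᵀK)⁻¹·Kᵀ·(x' − x̄) = [-15]
z = y + H·x̄ = [-15] + [18] = [3]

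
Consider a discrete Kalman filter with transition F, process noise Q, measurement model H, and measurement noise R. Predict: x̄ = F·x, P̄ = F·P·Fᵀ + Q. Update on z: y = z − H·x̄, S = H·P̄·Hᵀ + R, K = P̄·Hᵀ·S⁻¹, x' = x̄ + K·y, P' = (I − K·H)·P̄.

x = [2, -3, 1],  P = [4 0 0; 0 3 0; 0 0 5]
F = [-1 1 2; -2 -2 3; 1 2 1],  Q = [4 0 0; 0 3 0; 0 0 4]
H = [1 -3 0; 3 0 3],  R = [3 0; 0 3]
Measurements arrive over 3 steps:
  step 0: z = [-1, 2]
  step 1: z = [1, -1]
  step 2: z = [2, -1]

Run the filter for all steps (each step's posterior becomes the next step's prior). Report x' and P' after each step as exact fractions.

step 0: x̄ = F·x = [-3, 5, -3]
step 0: P̄ = F·P·Fᵀ + Q = [31 32 12; 32 76 -5; 12 -5 25]
step 0: y = z − H·x̄ = [17, 20]
step 0: S = H·P̄·Hᵀ + R = [526 -114; -114 723]
step 0: K = P̄·Hᵀ·S⁻¹ = [-10763/122434 10074/61217; -22079/61217 3377/61217; 825/9418 788/4709]
step 0: x' = x̄ + K·y = [-147313/122434, -1718/61217, 17291/9418]
step 0: P' = (I − K·H)·P̄ = [496767/122434 88176/61217 -36663/9418; 88176/61217 51471/61217 -6523/4709; -36663/9418 -6523/4709 38239/9418]
step 1: x̄ = F·x = [593443/122434, 975847/122434, 35299/61217]
step 1: P̄ = F·P·Fᵀ + Q = [3953253/122434 7276223/122434 -398815/61217; 7276223/122434 16405521/122434 -1063552/61217; -398815/61217 -1063552/61217 484578/61217]
step 1: y = z − H·x̄ = [94482/4709, -2114557/122434]
step 1: S = H·P̄·Hᵀ + R = [4165881/4709 -1418277/4709; -1418277/4709 30311643/122434]
step 1: K = P̄·Hᵀ·S⁻¹ = [-174915575/1745486109 332355497/1745486109; -1910297803/5236458327 344647231/5236458327; 512454991/5236458327 712315316/5236458327]
step 1: x' = x̄ + K·y = [-789191213/1745486109, -2544242191/5236458327, 999021769/5236458327]
step 1: P' = (I − K·H)·P̄ = [1707841442/581828703 1882757017/1745486109 -4791168829/1745486109; 1882757017/1745486109 3793054820/5236458327 -5303623820/5236458327; -4791168829/1745486109 -5303623820/5236458327 15085821803/5236458327]
step 2: x̄ = F·x = [1821374986/5236458327, 12820696967/5236458327, -6457036252/5236458327]
step 2: P̄ = F·P·Fᵀ + Q = [125435736884/5236458327 219588136363/5236458327 -24152716370/5236458327; 219588136363/5236458327 509448014492/5236458327 -70133527900/5236458327; -24152716370/5236458327 -70133527900/5236458327 39206023319/5236458327]
step 2: y = z − H·x̄ = [47113632569/5236458327, 321130573/193942901]
step 2: S = H·P̄·Hᵀ + R = [3408648424115/5236458327 -38564533875/193942901; -38564533875/193942901 39360604524/193942901]
step 2: K = P̄·Hᵀ·S⁻¹ = [-3187997248478/32315846133859 6115968215661/32315846133859; -58818826863179/161579230669295 2108072232862/32315846133859; 3118581087503/32315846133859 4428737267351/32315846133859]
step 2: x' = x̄ + K·y = [-7316051539051/32315846133859, -116150981535488/161579230669295, -4456719746220/32315846133859]
step 2: P' = (I − K·H)·P̄ = [94525803443352/32315846133859 34696598396262/32315846133859 -88409835227691/32315846133859; 34696598396262/32315846133859 116646490856949/161579230669295 -32588526163400/32315846133859; -88409835227691/32315846133859 -32588526163400/32315846133859 92838572495042/32315846133859]

step 0: x' = [-147313/122434, -1718/61217, 17291/9418], P' = [496767/122434 88176/61217 -36663/9418; 88176/61217 51471/61217 -6523/4709; -36663/9418 -6523/4709 38239/9418]
step 1: x' = [-789191213/1745486109, -2544242191/5236458327, 999021769/5236458327], P' = [1707841442/581828703 1882757017/1745486109 -4791168829/1745486109; 1882757017/1745486109 3793054820/5236458327 -5303623820/5236458327; -4791168829/1745486109 -5303623820/5236458327 15085821803/5236458327]
step 2: x' = [-7316051539051/32315846133859, -116150981535488/161579230669295, -4456719746220/32315846133859], P' = [94525803443352/32315846133859 34696598396262/32315846133859 -88409835227691/32315846133859; 34696598396262/32315846133859 116646490856949/161579230669295 -32588526163400/32315846133859; -88409835227691/32315846133859 -32588526163400/32315846133859 92838572495042/32315846133859]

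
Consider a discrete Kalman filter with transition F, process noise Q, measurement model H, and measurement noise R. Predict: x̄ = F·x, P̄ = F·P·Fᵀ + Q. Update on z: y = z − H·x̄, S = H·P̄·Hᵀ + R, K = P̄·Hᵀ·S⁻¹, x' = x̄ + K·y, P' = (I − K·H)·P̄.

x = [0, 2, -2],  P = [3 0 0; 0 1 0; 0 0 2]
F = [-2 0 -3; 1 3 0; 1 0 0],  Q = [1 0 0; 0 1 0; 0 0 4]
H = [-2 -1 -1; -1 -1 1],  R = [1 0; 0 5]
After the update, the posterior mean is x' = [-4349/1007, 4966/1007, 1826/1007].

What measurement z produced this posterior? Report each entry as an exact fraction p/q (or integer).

z = [2, 2]

x̄ = F·x = [6, 6, 0]
P̄ = F·P·Fᵀ + Q = [31 -6 -6; -6 13 3; -6 3 7]
S = H·P̄·Hᵀ + R = [103 56; 56 50]
K = P̄·Hᵀ·S⁻¹ = [-382/1007 -393/2014; 12/1007 -94/1007; -230/1007 459/1007]
x' − x̄ = [-10391/1007, -1076/1007, 1826/1007] = K·y
y = (KᵀK)⁻¹·Kᵀ·(x' − x̄) = [20, 14]
z = y + H·x̄ = [20, 14] + [-18, -12] = [2, 2]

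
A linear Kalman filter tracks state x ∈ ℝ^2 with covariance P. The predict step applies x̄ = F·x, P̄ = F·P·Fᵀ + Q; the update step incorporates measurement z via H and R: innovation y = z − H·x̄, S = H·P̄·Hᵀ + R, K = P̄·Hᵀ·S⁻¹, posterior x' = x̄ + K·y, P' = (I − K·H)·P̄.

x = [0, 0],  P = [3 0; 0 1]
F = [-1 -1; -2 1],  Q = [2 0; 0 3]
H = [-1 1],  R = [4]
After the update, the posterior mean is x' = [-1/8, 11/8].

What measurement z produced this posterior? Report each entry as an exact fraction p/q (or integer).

x̄ = F·x = [0, 0]
P̄ = F·P·Fᵀ + Q = [6 5; 5 16]
S = H·P̄·Hᵀ + R = [16]
K = P̄·Hᵀ·S⁻¹ = [-1/16; 11/16]
x' − x̄ = [-1/8, 11/8] = K·y
y = (KᵀK)⁻¹·Kᵀ·(x' − x̄) = [2]
z = y + H·x̄ = [2] + [0] = [2]

z = [2]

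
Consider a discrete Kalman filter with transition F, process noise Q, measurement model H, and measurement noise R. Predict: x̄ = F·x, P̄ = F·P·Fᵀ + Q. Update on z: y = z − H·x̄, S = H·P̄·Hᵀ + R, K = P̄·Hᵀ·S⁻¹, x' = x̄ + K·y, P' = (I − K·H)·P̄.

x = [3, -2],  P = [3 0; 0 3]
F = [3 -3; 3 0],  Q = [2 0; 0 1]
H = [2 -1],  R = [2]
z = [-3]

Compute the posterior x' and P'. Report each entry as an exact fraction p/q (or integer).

x' = [75/73, 345/73]
P' = [951/146 866/73; 866/73 1706/73]

x̄ = F·x = [15, 9]
P̄ = F·P·Fᵀ + Q = [56 27; 27 28]
y = z − H·x̄ = [-24]
S = H·P̄·Hᵀ + R = [146]
K = P̄·Hᵀ·S⁻¹ = [85/146; 13/73]
x' = x̄ + K·y = [75/73, 345/73]
P' = (I − K·H)·P̄ = [951/146 866/73; 866/73 1706/73]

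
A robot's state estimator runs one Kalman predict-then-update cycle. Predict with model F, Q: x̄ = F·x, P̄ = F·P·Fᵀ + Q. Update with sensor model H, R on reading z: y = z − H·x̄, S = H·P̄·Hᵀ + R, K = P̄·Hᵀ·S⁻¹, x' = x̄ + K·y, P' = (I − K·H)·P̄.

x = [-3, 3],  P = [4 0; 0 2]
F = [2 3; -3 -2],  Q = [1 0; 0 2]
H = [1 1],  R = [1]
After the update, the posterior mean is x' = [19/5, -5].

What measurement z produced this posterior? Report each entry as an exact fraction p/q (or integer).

z = [-2]

x̄ = F·x = [3, 3]
P̄ = F·P·Fᵀ + Q = [35 -36; -36 46]
S = H·P̄·Hᵀ + R = [10]
K = P̄·Hᵀ·S⁻¹ = [-1/10; 1]
x' − x̄ = [4/5, -8] = K·y
y = (KᵀK)⁻¹·Kᵀ·(x' − x̄) = [-8]
z = y + H·x̄ = [-8] + [6] = [-2]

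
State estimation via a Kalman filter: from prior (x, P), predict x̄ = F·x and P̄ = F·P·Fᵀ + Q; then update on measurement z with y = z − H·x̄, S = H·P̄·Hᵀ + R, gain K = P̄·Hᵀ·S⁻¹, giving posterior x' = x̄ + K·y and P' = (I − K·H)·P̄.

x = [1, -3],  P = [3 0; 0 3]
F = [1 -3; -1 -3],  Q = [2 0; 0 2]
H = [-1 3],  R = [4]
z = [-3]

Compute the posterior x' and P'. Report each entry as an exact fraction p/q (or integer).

x̄ = F·x = [10, 8]
P̄ = F·P·Fᵀ + Q = [32 24; 24 32]
y = z − H·x̄ = [-17]
S = H·P̄·Hᵀ + R = [180]
K = P̄·Hᵀ·S⁻¹ = [2/9; 2/5]
x' = x̄ + K·y = [56/9, 6/5]
P' = (I − K·H)·P̄ = [208/9 8; 8 16/5]

x' = [56/9, 6/5]
P' = [208/9 8; 8 16/5]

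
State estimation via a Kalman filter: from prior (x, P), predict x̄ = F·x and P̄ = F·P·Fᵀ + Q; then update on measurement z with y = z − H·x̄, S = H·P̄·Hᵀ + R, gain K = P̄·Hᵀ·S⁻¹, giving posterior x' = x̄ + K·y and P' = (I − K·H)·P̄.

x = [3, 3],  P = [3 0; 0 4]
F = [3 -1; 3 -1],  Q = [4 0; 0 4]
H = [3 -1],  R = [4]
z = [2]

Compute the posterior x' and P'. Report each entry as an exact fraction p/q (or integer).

x̄ = F·x = [6, 6]
P̄ = F·P·Fᵀ + Q = [35 31; 31 35]
y = z − H·x̄ = [-10]
S = H·P̄·Hᵀ + R = [168]
K = P̄·Hᵀ·S⁻¹ = [37/84; 29/84]
x' = x̄ + K·y = [67/42, 107/42]
P' = (I − K·H)·P̄ = [101/42 229/42; 229/42 629/42]

x' = [67/42, 107/42]
P' = [101/42 229/42; 229/42 629/42]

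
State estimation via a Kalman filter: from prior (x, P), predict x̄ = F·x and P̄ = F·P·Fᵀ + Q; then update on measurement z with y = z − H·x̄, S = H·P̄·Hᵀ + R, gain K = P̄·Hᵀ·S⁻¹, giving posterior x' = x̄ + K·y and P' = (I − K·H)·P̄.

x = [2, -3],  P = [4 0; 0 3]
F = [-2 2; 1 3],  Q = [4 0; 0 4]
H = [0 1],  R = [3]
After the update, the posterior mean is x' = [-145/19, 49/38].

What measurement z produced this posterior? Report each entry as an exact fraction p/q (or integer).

x̄ = F·x = [-10, -7]
P̄ = F·P·Fᵀ + Q = [32 10; 10 35]
S = H·P̄·Hᵀ + R = [38]
K = P̄·Hᵀ·S⁻¹ = [5/19; 35/38]
x' − x̄ = [45/19, 315/38] = K·y
y = (KᵀK)⁻¹·Kᵀ·(x' − x̄) = [9]
z = y + H·x̄ = [9] + [-7] = [2]

z = [2]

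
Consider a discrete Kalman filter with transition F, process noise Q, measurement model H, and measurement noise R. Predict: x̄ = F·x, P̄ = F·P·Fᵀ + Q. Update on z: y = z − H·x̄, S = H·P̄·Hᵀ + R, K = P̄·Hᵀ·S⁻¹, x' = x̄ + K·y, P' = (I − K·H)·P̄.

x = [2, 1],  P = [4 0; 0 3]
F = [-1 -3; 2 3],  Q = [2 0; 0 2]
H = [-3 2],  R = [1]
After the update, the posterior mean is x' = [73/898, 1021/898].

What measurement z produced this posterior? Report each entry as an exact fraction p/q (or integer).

z = [2]

x̄ = F·x = [-5, 7]
P̄ = F·P·Fᵀ + Q = [33 -35; -35 45]
S = H·P̄·Hᵀ + R = [898]
K = P̄·Hᵀ·S⁻¹ = [-169/898; 195/898]
x' − x̄ = [4563/898, -5265/898] = K·y
y = (KᵀK)⁻¹·Kᵀ·(x' − x̄) = [-27]
z = y + H·x̄ = [-27] + [29] = [2]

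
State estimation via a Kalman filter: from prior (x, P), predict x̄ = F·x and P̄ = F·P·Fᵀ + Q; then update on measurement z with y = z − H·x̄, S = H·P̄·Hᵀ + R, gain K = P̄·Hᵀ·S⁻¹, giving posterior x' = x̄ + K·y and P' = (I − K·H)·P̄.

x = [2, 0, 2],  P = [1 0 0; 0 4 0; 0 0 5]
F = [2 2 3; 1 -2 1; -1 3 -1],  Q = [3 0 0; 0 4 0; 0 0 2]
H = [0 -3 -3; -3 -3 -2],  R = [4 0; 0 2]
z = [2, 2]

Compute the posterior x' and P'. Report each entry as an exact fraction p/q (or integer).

x̄ = F·x = [10, 4, -4]
P̄ = F·P·Fᵀ + Q = [68 1 7; 1 26 -30; 7 -30 44]
y = z − H·x̄ = [2, 36]
S = H·P̄·Hᵀ + R = [94 120; 120 766]
K = P̄·Hᵀ·S⁻¹ = [2034/14401 -8947/28802; 2928/14401 -1707/28802; -7473/14401 1627/28802]
x' = x̄ + K·y = [-12968/14401, 32734/14401, -43264/14401]
P' = (I − K·H)·P̄ = [78881/28802 -207901/28802 202477/28802; -207901/28802 642733/28802 -650541/28802; 202477/28802 -650541/28802 670469/28802]

x' = [-12968/14401, 32734/14401, -43264/14401]
P' = [78881/28802 -207901/28802 202477/28802; -207901/28802 642733/28802 -650541/28802; 202477/28802 -650541/28802 670469/28802]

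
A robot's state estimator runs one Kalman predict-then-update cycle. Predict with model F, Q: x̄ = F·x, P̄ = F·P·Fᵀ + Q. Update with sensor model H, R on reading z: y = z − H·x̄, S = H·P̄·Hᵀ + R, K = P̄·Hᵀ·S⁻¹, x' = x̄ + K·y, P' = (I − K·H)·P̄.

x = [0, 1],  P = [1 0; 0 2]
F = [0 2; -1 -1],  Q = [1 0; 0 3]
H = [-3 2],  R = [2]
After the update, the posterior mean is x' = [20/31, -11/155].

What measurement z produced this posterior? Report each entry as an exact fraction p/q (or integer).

x̄ = F·x = [2, -1]
P̄ = F·P·Fᵀ + Q = [9 -4; -4 6]
S = H·P̄·Hᵀ + R = [155]
K = P̄·Hᵀ·S⁻¹ = [-7/31; 24/155]
x' − x̄ = [-42/31, 144/155] = K·y
y = (KᵀK)⁻¹·Kᵀ·(x' − x̄) = [6]
z = y + H·x̄ = [6] + [-8] = [-2]

z = [-2]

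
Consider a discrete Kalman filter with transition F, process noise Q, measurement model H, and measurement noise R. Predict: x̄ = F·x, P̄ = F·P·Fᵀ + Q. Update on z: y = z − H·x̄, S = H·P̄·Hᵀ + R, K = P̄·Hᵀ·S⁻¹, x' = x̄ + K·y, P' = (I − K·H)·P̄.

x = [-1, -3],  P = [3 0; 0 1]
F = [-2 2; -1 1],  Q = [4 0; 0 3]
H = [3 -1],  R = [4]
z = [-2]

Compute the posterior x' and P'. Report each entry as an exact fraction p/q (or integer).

x' = [-12/11, -150/143]
P' = [12/11 20/11; 20/11 712/143]

x̄ = F·x = [-4, -2]
P̄ = F·P·Fᵀ + Q = [20 8; 8 7]
y = z − H·x̄ = [8]
S = H·P̄·Hᵀ + R = [143]
K = P̄·Hᵀ·S⁻¹ = [4/11; 17/143]
x' = x̄ + K·y = [-12/11, -150/143]
P' = (I − K·H)·P̄ = [12/11 20/11; 20/11 712/143]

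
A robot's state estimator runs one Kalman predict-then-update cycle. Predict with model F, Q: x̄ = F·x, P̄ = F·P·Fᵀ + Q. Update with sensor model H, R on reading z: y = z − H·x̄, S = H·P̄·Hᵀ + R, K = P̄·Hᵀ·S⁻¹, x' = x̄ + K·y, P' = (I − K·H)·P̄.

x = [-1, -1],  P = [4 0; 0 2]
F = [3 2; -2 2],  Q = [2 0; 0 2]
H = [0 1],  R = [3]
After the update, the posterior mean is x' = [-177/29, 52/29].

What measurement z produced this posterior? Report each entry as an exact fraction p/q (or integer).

x̄ = F·x = [-5, 0]
P̄ = F·P·Fᵀ + Q = [46 -16; -16 26]
S = H·P̄·Hᵀ + R = [29]
K = P̄·Hᵀ·S⁻¹ = [-16/29; 26/29]
x' − x̄ = [-32/29, 52/29] = K·y
y = (KᵀK)⁻¹·Kᵀ·(x' − x̄) = [2]
z = y + H·x̄ = [2] + [0] = [2]

z = [2]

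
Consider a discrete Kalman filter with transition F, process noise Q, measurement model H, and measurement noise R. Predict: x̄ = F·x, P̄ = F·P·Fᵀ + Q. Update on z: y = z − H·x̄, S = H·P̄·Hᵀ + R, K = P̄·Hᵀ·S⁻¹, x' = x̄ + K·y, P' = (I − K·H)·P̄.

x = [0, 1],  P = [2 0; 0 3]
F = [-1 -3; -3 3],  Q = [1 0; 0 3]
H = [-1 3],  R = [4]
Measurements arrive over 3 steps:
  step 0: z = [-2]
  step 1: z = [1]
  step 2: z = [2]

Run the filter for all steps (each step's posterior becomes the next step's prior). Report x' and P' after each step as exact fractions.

step 0: x̄ = F·x = [-3, 3]
step 0: P̄ = F·P·Fᵀ + Q = [30 -21; -21 48]
step 0: y = z − H·x̄ = [-14]
step 0: S = H·P̄·Hᵀ + R = [592]
step 0: K = P̄·Hᵀ·S⁻¹ = [-93/592; 165/592]
step 0: x' = x̄ + K·y = [-237/296, -267/296]
step 0: P' = (I − K·H)·P̄ = [9111/592 2913/592; 2913/592 1191/592]
step 1: x̄ = F·x = [519/148, -45/148]
step 1: P̄ = F·P·Fᵀ + Q = [9475/148 8523/148; 8523/148 10515/148]
step 1: y = z − H·x̄ = [401/74]
step 1: S = H·P̄·Hᵀ + R = [13391/37]
step 1: K = P̄·Hᵀ·S⁻¹ = [8047/26782; 11511/26782]
step 1: x' = x̄ + K·y = [68762/13391, 27117/13391]
step 1: P' = (I − K·H)·P̄ = [419767/13391 145287/13391; 145287/13391 56103/13391]
step 2: x̄ = F·x = [-150113/13391, -124935/13391]
step 2: P̄ = F·P·Fᵀ + Q = [1809807/13391 1626096/13391; 1626096/13391 1707837/13391]
step 2: y = z − H·x̄ = [251474/13391]
step 2: S = H·P̄·Hᵀ + R = [7477328/13391]
step 2: K = P̄·Hᵀ·S⁻¹ = [3068481/7477328; 3497415/7477328]
step 2: x' = x̄ + K·y = [-13098385/3738664, -2041335/3738664]
step 2: P' = (I − K·H)·P̄ = [307441185/7477328 106571703/7477328; 106571703/7477328 40187121/7477328]

step 0: x' = [-237/296, -267/296], P' = [9111/592 2913/592; 2913/592 1191/592]
step 1: x' = [68762/13391, 27117/13391], P' = [419767/13391 145287/13391; 145287/13391 56103/13391]
step 2: x' = [-13098385/3738664, -2041335/3738664], P' = [307441185/7477328 106571703/7477328; 106571703/7477328 40187121/7477328]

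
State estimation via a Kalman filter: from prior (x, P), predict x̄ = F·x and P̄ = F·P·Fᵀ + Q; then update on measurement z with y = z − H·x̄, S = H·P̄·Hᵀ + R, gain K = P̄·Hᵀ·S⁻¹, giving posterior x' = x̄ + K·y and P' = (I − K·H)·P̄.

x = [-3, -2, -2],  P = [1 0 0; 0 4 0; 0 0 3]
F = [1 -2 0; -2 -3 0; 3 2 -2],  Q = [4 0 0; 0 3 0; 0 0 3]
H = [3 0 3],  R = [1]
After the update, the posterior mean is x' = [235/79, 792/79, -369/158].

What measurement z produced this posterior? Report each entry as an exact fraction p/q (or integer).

z = [2]

x̄ = F·x = [1, 12, -9]
P̄ = F·P·Fᵀ + Q = [21 22 -13; 22 43 -30; -13 -30 40]
S = H·P̄·Hᵀ + R = [316]
K = P̄·Hᵀ·S⁻¹ = [6/79; -6/79; 81/316]
x' − x̄ = [156/79, -156/79, 1053/158] = K·y
y = (KᵀK)⁻¹·Kᵀ·(x' − x̄) = [26]
z = y + H·x̄ = [26] + [-24] = [2]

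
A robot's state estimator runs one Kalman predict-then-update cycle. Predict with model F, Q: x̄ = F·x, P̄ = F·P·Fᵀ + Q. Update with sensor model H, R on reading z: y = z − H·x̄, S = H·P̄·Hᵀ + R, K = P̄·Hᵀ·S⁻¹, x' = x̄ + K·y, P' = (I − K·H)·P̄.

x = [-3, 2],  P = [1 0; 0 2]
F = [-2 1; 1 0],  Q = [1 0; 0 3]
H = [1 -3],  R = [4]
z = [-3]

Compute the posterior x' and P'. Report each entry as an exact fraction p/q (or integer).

x' = [212/59, 103/59]
P' = [244/59 64/59; 64/59 40/59]

x̄ = F·x = [8, -3]
P̄ = F·P·Fᵀ + Q = [7 -2; -2 4]
y = z − H·x̄ = [-20]
S = H·P̄·Hᵀ + R = [59]
K = P̄·Hᵀ·S⁻¹ = [13/59; -14/59]
x' = x̄ + K·y = [212/59, 103/59]
P' = (I − K·H)·P̄ = [244/59 64/59; 64/59 40/59]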